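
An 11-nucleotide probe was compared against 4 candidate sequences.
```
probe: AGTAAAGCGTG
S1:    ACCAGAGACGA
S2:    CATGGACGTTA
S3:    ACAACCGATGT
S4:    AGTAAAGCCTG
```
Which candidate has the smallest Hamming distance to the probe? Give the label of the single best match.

S1 differs at 7 sites; S2 differs at 8 sites; S3 differs at 8 sites; S4 differs at 1 site. The closest is S4.

S4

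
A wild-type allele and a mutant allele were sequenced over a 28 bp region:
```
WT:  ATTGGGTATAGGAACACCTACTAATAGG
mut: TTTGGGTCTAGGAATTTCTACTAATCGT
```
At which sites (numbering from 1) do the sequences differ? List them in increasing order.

Differences at site 1 (A→T), site 8 (A→C), site 15 (C→T), site 16 (A→T), site 17 (C→T), site 26 (A→C), site 28 (G→T).

1, 8, 15, 16, 17, 26, 28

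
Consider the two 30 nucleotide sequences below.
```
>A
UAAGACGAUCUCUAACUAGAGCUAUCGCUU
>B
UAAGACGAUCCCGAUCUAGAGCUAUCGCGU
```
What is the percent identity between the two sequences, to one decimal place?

4 positions differ (11, 13, 15, 29), so 26 of 30 match: 26/30 = 86.67%.

86.7%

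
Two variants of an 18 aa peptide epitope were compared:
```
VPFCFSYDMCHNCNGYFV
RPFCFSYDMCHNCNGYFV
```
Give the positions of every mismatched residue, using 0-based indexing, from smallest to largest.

0

Scanning 0-based: 0: V/R.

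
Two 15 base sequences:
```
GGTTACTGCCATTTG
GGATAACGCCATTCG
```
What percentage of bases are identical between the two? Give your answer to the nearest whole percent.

4 positions differ (3, 6, 7, 14), so 11 of 15 match: 11/15 = 73.33%.

73%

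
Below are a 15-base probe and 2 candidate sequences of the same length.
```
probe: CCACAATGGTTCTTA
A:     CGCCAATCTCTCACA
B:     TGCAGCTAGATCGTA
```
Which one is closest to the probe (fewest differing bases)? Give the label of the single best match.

Hamming distances to probe — A: 7; B: 9.
Smallest is A with 7 mismatches.

A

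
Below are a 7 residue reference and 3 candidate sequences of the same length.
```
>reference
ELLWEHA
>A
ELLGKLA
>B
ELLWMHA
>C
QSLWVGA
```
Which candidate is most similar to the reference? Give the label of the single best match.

B

A differs at 3 residues; B differs at 1 residue; C differs at 4 residues. The closest is B.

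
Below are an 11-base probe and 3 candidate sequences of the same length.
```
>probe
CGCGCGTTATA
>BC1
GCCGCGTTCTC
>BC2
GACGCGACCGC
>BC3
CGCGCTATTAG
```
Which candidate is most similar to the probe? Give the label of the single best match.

BC1 differs at 4 bases; BC2 differs at 7 bases; BC3 differs at 5 bases. The closest is BC1.

BC1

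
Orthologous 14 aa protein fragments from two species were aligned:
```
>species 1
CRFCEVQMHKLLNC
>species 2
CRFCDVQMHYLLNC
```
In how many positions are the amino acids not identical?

The sequences differ at positions 5, 10 (1-based) — 2 in total.

2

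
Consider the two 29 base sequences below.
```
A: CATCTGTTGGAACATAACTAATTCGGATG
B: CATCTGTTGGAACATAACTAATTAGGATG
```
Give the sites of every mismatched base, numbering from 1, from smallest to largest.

Differences at site 24 (C→A).

24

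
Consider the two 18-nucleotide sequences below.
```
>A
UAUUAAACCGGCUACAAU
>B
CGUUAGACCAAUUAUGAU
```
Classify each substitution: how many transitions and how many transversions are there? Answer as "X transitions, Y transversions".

Transitions (purine↔purine or pyrimidine↔pyrimidine): 1 U→C, 2 A→G, 6 A→G, 10 G→A, 11 G→A, 12 C→U, 15 C→U, 16 A→G.
Transversions (purine↔pyrimidine): none.

8 transitions, 0 transversions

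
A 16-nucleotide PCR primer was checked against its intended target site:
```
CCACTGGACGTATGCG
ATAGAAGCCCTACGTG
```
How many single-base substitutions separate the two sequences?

9

Comparing position by position, 9 bases differ: 1 (C/A), 2 (C/T), 4 (C/G), 5 (T/A), 6 (G/A), 8 (A/C), 10 (G/C), 13 (T/C), 15 (C/T).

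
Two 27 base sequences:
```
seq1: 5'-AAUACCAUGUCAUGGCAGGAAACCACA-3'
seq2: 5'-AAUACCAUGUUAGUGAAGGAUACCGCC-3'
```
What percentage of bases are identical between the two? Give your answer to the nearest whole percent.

7 positions differ (11, 13, 14, 16, 21, 25, 27), so 20 of 27 match: 20/27 = 74.07%.

74%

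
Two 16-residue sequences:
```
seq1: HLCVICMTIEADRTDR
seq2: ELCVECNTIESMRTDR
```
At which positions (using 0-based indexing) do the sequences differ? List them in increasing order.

0, 4, 6, 10, 11

Differences at position 0 (H→E), position 4 (I→E), position 6 (M→N), position 10 (A→S), position 11 (D→M).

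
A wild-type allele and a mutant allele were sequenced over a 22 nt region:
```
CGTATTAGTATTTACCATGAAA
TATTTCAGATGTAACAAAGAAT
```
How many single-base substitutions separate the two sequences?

The sequences differ at positions 1, 2, 4, 6, 9, 10, 11, 13, 16, 18, 22 (1-based) — 11 in total.

11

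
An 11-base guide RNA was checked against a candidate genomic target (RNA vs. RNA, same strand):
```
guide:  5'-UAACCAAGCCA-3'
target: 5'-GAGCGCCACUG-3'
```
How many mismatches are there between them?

8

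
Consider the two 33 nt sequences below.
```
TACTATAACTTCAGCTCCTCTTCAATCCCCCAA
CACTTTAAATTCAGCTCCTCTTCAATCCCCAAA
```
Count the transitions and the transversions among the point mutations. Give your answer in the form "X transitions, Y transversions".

1 transition, 3 transversions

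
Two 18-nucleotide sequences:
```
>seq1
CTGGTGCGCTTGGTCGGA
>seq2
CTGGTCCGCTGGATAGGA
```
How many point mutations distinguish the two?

4

Comparing position by position, 4 bases differ: 6 (G/C), 11 (T/G), 13 (G/A), 15 (C/A).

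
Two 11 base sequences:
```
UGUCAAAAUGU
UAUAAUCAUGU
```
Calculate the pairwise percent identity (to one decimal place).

4 positions differ (2, 4, 6, 7), so 7 of 11 match: 7/11 = 63.64%.

63.6%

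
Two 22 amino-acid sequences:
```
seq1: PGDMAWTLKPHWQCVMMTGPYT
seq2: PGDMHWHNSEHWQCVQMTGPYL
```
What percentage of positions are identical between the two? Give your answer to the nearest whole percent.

7 positions differ (5, 7, 8, 9, 10, 16, 22), so 15 of 22 match: 15/22 = 68.18%.

68%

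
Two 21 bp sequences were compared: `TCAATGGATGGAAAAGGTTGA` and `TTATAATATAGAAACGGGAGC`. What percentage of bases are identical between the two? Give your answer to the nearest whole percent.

Mismatches at positions 2, 4, 5, 6, 7, 10, 15, 18, 19, 21 (1-based): 10 of 21.
Identical positions: 11/21 = 52.38% → 52%.

52%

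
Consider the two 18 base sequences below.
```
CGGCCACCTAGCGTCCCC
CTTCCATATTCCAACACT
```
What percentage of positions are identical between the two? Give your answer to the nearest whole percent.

Mismatches at positions 2, 3, 7, 8, 10, 11, 13, 14, 16, 18 (1-based): 10 of 18.
Identical positions: 8/18 = 44.44% → 44%.

44%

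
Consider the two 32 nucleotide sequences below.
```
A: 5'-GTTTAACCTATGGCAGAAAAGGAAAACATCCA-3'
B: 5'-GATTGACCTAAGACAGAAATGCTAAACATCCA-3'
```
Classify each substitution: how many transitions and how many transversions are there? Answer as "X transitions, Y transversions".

Transitions (purine↔purine or pyrimidine↔pyrimidine): 5 A→G, 13 G→A.
Transversions (purine↔pyrimidine): 2 T→A, 11 T→A, 20 A→T, 22 G→C, 23 A→T.

2 transitions, 5 transversions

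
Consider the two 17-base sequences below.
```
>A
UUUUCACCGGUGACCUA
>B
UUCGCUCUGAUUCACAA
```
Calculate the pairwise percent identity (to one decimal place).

47.1%

9 positions differ (3, 4, 6, 8, 10, 12, 13, 14, 16), so 8 of 17 match: 8/17 = 47.06%.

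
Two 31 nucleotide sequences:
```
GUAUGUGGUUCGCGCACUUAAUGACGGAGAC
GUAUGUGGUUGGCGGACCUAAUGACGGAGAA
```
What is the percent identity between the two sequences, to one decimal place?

87.1%

4 positions differ (11, 15, 18, 31), so 27 of 31 match: 27/31 = 87.1%.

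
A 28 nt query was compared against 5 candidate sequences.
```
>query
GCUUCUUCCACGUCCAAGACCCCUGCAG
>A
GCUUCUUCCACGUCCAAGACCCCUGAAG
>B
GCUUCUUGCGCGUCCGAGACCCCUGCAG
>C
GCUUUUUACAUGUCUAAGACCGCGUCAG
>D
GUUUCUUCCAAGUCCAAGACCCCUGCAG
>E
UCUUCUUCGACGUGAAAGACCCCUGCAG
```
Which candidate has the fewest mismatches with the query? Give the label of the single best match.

A

Hamming distances to query — A: 1; B: 3; C: 7; D: 2; E: 4.
Smallest is A with 1 mismatch.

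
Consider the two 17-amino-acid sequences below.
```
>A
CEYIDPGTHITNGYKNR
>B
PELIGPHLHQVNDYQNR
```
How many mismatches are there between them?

9

The sequences differ at positions 1, 3, 5, 7, 8, 10, 11, 13, 15 (1-based) — 9 in total.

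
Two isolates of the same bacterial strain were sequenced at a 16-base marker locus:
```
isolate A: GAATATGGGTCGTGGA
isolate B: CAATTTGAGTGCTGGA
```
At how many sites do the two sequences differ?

The sequences differ at sites 1, 5, 8, 11, 12 (1-based) — 5 in total.

5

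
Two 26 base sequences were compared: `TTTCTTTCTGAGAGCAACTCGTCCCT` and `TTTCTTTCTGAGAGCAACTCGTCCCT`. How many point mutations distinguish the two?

0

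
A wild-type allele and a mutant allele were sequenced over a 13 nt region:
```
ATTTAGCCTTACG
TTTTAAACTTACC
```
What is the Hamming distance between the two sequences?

Comparing position by position, 4 positions differ: 1 (A/T), 6 (G/A), 7 (C/A), 13 (G/C).

4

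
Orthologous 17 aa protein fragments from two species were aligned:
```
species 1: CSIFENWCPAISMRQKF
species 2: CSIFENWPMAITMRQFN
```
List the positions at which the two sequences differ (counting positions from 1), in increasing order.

Scanning 1-based: 8: C/P; 9: P/M; 12: S/T; 16: K/F; 17: F/N.

8, 9, 12, 16, 17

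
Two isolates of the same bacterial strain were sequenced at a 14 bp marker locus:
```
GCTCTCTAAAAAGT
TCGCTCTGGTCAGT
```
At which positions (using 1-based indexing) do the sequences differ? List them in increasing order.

Scanning 1-based: 1: G/T; 3: T/G; 8: A/G; 9: A/G; 10: A/T; 11: A/C.

1, 3, 8, 9, 10, 11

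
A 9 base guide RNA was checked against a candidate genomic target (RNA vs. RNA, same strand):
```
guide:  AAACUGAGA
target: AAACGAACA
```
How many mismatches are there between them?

3

Mismatches (1-based): position 5: U→G; position 6: G→A; position 8: G→C.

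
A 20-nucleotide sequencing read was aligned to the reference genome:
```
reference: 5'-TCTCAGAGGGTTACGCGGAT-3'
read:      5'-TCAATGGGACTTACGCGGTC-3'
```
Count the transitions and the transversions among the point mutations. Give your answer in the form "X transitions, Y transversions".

Transitions (purine↔purine or pyrimidine↔pyrimidine): 7 A→G, 9 G→A, 20 T→C.
Transversions (purine↔pyrimidine): 3 T→A, 4 C→A, 5 A→T, 10 G→C, 19 A→T.

3 transitions, 5 transversions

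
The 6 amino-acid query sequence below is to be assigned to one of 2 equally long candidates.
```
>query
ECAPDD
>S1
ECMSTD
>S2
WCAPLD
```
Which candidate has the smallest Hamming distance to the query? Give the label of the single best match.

S2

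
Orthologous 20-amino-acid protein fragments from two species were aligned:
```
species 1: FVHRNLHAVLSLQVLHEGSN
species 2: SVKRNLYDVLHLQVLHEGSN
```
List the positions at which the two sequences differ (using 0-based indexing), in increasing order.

0, 2, 6, 7, 10

Scanning 0-based: 0: F/S; 2: H/K; 6: H/Y; 7: A/D; 10: S/H.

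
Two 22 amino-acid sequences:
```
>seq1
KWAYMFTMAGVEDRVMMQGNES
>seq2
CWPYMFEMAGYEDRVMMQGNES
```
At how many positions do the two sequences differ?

The sequences differ at positions 1, 3, 7, 11 (1-based) — 4 in total.

4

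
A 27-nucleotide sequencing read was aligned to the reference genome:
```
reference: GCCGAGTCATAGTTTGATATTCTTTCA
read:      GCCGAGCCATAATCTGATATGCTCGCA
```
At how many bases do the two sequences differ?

The sequences differ at bases 7, 12, 14, 21, 24, 25 (1-based) — 6 in total.

6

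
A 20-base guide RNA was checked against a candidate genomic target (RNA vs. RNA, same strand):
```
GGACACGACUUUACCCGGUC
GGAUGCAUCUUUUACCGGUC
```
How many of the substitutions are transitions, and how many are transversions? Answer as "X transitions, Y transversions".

3 transitions, 3 transversions

Mismatches (1-based):
base 4: C→U (pyrimidine→pyrimidine, transition)
base 5: A→G (purine→purine, transition)
base 7: G→A (purine→purine, transition)
base 8: A→U (purine→pyrimidine, transversion)
base 13: A→U (purine→pyrimidine, transversion)
base 14: C→A (pyrimidine→purine, transversion)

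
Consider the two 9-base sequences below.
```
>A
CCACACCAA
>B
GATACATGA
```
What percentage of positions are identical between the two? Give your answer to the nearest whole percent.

11%

Mismatches at positions 1, 2, 3, 4, 5, 6, 7, 8 (1-based): 8 of 9.
Identical positions: 1/9 = 11.11% → 11%.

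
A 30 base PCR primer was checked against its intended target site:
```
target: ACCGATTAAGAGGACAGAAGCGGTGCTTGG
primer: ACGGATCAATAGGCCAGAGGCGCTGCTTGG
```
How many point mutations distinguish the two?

Comparing position by position, 6 bases differ: 3 (C/G), 7 (T/C), 10 (G/T), 14 (A/C), 19 (A/G), 23 (G/C).

6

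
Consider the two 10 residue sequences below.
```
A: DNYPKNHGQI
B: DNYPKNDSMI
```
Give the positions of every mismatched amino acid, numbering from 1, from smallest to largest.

Scanning 1-based: 7: H/D; 8: G/S; 9: Q/M.

7, 8, 9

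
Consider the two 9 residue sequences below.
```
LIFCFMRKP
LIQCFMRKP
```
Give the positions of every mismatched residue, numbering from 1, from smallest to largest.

3

Scanning 1-based: 3: F/Q.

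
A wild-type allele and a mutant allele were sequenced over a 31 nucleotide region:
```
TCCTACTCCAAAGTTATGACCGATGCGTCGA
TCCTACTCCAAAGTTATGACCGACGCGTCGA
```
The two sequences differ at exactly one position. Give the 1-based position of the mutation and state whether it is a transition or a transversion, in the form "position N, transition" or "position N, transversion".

position 24, transition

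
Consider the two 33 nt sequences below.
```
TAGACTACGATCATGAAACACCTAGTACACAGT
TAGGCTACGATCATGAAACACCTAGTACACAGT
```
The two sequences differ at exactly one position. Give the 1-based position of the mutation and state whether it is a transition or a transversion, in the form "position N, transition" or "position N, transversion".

position 4, transition

Position 4 changes A→G. A is a purine and G is a purine, so this is a transition.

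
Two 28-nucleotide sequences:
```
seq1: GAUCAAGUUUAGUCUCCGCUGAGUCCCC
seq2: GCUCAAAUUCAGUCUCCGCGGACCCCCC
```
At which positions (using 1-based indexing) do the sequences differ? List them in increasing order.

Scanning 1-based: 2: A/C; 7: G/A; 10: U/C; 20: U/G; 23: G/C; 24: U/C.

2, 7, 10, 20, 23, 24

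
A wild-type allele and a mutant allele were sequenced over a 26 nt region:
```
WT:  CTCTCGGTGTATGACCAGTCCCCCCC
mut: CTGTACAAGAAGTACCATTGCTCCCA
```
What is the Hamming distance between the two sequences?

12

Comparing position by position, 12 sites differ: 3 (C/G), 5 (C/A), 6 (G/C), 7 (G/A), 8 (T/A), 10 (T/A), 12 (T/G), 13 (G/T), 18 (G/T), 20 (C/G), 22 (C/T), 26 (C/A).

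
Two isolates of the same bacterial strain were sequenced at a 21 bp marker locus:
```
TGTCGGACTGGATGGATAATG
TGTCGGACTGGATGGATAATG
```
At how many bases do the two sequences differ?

The two sequences are identical at every position.

0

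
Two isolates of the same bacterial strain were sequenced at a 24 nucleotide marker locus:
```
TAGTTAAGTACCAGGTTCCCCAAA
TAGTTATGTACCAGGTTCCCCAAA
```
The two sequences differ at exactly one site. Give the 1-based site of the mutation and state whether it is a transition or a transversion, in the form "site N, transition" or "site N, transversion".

site 7, transversion

Site 7 changes A→T. A is a purine and T is a pyrimidine, so this is a transversion.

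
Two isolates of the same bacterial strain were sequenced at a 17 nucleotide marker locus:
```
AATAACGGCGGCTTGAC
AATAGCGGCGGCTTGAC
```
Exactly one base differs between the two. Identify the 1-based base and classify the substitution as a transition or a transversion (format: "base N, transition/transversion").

base 5, transition

Base 5 changes A→G. A is a purine and G is a purine, so this is a transition.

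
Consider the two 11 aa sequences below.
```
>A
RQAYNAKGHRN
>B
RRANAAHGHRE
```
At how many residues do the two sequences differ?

Mismatches (1-based): residue 2: Q→R; residue 4: Y→N; residue 5: N→A; residue 7: K→H; residue 11: N→E.

5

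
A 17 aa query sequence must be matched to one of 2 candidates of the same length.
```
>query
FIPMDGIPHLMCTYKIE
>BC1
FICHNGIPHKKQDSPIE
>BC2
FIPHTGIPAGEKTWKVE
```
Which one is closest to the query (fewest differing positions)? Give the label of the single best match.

Hamming distances to query — BC1: 9; BC2: 8.
Smallest is BC2 with 8 mismatches.

BC2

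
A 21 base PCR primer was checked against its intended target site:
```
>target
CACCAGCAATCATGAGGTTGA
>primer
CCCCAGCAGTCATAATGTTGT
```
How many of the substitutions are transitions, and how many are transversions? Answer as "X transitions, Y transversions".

2 transitions, 3 transversions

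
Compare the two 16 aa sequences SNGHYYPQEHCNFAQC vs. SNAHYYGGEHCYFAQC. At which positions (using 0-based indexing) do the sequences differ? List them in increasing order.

2, 6, 7, 11

Differences at position 2 (G→A), position 6 (P→G), position 7 (Q→G), position 11 (N→Y).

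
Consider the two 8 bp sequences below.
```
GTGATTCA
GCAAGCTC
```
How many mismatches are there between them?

6

Comparing position by position, 6 sites differ: 2 (T/C), 3 (G/A), 5 (T/G), 6 (T/C), 7 (C/T), 8 (A/C).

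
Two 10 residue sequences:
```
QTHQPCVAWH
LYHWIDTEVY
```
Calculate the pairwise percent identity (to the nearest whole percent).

10%

9 positions differ (1, 2, 4, 5, 6, 7, 8, 9, 10), so 1 of 10 match: 1/10 = 10%.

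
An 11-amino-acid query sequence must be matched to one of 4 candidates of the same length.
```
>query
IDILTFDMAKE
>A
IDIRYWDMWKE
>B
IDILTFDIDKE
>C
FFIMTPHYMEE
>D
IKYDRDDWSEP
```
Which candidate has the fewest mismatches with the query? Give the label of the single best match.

B

Hamming distances to query — A: 4; B: 2; C: 8; D: 9.
Smallest is B with 2 mismatches.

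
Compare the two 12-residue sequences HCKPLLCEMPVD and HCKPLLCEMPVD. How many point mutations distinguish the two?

0

The two sequences are identical at every position.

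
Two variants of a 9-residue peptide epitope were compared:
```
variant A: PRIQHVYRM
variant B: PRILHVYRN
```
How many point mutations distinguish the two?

Comparing position by position, 2 residues differ: 4 (Q/L), 9 (M/N).

2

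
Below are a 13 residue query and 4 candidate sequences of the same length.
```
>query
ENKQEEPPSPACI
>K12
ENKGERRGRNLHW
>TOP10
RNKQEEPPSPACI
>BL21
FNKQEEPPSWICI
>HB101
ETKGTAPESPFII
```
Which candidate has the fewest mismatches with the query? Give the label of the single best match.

K12 differs at 9 residues; TOP10 differs at 1 residue; BL21 differs at 3 residues; HB101 differs at 7 residues. The closest is TOP10.

TOP10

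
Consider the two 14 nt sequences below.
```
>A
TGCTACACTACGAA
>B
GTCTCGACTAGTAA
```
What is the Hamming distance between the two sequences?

6

Mismatches (1-based): position 1: T→G; position 2: G→T; position 5: A→C; position 6: C→G; position 11: C→G; position 12: G→T.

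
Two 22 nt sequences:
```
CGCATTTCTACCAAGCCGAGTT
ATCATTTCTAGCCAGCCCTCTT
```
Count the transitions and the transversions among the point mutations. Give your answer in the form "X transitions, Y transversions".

0 transitions, 7 transversions

Transitions (purine↔purine or pyrimidine↔pyrimidine): none.
Transversions (purine↔pyrimidine): 1 C→A, 2 G→T, 11 C→G, 13 A→C, 18 G→C, 19 A→T, 20 G→C.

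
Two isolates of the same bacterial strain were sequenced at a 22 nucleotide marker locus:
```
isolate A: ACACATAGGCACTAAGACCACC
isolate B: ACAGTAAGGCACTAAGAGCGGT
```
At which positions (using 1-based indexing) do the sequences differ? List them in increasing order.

4, 5, 6, 18, 20, 21, 22

Differences at position 4 (C→G), position 5 (A→T), position 6 (T→A), position 18 (C→G), position 20 (A→G), position 21 (C→G), position 22 (C→T).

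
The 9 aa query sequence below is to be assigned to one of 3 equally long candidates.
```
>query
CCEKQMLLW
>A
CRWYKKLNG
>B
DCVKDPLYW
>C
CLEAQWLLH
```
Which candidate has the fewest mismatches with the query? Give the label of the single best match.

A differs at 7 positions; B differs at 5 positions; C differs at 4 positions. The closest is C.

C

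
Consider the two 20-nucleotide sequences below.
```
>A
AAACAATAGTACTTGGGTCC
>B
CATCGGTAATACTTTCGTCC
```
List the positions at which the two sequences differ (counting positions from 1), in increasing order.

Scanning 1-based: 1: A/C; 3: A/T; 5: A/G; 6: A/G; 9: G/A; 15: G/T; 16: G/C.

1, 3, 5, 6, 9, 15, 16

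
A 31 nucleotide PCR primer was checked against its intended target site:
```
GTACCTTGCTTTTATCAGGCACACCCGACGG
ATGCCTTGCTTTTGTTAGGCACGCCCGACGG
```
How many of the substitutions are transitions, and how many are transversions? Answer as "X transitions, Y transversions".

Mismatches (1-based):
site 1: G→A (purine→purine, transition)
site 3: A→G (purine→purine, transition)
site 14: A→G (purine→purine, transition)
site 16: C→T (pyrimidine→pyrimidine, transition)
site 23: A→G (purine→purine, transition)

5 transitions, 0 transversions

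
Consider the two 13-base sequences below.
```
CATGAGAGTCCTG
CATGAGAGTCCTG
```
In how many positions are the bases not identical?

The two sequences are identical at every position.

0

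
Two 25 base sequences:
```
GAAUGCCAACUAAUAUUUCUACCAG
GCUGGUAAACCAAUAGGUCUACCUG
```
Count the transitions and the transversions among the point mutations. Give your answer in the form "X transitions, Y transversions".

Transitions (purine↔purine or pyrimidine↔pyrimidine): 6 C→U, 11 U→C.
Transversions (purine↔pyrimidine): 2 A→C, 3 A→U, 4 U→G, 7 C→A, 16 U→G, 17 U→G, 24 A→U.

2 transitions, 7 transversions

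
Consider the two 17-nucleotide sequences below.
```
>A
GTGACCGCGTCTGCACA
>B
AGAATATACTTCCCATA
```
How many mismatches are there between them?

Comparing position by position, 12 bases differ: 1 (G/A), 2 (T/G), 3 (G/A), 5 (C/T), 6 (C/A), 7 (G/T), 8 (C/A), 9 (G/C), 11 (C/T), 12 (T/C), 13 (G/C), 16 (C/T).

12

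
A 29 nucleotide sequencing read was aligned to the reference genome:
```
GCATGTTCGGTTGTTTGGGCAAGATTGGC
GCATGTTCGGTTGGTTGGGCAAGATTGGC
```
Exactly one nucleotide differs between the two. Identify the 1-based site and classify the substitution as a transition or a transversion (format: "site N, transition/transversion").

site 14, transversion

The sequences differ only at site 14: T→G (pyrimidine→purine), a transversion.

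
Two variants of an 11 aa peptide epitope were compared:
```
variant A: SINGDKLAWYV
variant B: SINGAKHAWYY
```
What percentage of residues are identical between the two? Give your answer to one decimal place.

Mismatches at positions 5, 7, 11 (1-based): 3 of 11.
Identical positions: 8/11 = 72.73% → 72.7%.

72.7%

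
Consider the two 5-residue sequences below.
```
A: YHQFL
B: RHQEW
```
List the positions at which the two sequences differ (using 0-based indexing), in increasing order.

0, 3, 4

Scanning 0-based: 0: Y/R; 3: F/E; 4: L/W.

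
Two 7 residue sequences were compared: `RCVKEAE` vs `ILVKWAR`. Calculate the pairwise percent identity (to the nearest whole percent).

43%

Mismatches at positions 1, 2, 5, 7 (1-based): 4 of 7.
Identical positions: 3/7 = 42.86% → 43%.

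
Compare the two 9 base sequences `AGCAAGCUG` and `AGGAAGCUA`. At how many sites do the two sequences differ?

The sequences differ at sites 3, 9 (1-based) — 2 in total.

2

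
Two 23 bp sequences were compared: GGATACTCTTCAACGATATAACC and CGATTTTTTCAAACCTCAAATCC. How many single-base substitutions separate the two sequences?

11

The sequences differ at positions 1, 5, 6, 8, 10, 11, 15, 16, 17, 19, 21 (1-based) — 11 in total.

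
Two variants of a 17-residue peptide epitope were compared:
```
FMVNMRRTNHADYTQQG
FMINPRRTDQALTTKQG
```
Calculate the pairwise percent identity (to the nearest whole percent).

59%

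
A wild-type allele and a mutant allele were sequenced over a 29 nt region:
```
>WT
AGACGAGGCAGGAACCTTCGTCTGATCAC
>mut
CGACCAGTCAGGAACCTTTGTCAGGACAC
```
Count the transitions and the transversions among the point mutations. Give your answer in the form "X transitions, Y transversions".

2 transitions, 5 transversions

Transitions (purine↔purine or pyrimidine↔pyrimidine): 19 C→T, 25 A→G.
Transversions (purine↔pyrimidine): 1 A→C, 5 G→C, 8 G→T, 23 T→A, 26 T→A.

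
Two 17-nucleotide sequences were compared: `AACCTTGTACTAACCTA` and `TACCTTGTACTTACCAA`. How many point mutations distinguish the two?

3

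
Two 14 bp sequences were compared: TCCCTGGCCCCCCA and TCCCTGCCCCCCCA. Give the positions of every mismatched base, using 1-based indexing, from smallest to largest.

7

Differences at position 7 (G→C).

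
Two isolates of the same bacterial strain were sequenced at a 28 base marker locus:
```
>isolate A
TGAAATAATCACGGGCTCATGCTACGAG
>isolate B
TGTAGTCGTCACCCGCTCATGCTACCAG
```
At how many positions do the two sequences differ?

7

Comparing position by position, 7 positions differ: 3 (A/T), 5 (A/G), 7 (A/C), 8 (A/G), 13 (G/C), 14 (G/C), 26 (G/C).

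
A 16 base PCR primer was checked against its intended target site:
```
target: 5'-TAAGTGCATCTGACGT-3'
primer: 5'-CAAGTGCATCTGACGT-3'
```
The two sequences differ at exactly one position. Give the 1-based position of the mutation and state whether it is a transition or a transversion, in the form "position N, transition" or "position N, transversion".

position 1, transition

Position 1 changes T→C. T is a pyrimidine and C is a pyrimidine, so this is a transition.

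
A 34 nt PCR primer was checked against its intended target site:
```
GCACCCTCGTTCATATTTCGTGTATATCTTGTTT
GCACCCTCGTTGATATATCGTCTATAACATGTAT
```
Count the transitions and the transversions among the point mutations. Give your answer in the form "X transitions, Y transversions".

Mismatches (1-based):
site 12: C→G (pyrimidine→purine, transversion)
site 17: T→A (pyrimidine→purine, transversion)
site 22: G→C (purine→pyrimidine, transversion)
site 27: T→A (pyrimidine→purine, transversion)
site 29: T→A (pyrimidine→purine, transversion)
site 33: T→A (pyrimidine→purine, transversion)

0 transitions, 6 transversions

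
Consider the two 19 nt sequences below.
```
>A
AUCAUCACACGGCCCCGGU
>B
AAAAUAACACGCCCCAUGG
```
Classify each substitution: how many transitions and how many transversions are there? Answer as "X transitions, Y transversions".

Mismatches (1-based):
site 2: U→A (pyrimidine→purine, transversion)
site 3: C→A (pyrimidine→purine, transversion)
site 6: C→A (pyrimidine→purine, transversion)
site 12: G→C (purine→pyrimidine, transversion)
site 16: C→A (pyrimidine→purine, transversion)
site 17: G→U (purine→pyrimidine, transversion)
site 19: U→G (pyrimidine→purine, transversion)

0 transitions, 7 transversions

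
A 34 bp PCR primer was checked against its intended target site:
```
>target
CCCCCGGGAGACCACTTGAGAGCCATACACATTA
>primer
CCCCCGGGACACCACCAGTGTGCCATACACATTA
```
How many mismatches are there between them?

Mismatches (1-based): site 10: G→C; site 16: T→C; site 17: T→A; site 19: A→T; site 21: A→T.

5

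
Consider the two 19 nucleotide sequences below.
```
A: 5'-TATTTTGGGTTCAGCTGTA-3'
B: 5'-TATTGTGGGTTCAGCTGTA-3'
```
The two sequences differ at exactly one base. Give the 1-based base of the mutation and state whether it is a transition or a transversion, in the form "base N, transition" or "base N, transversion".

The sequences differ only at base 5: T→G (pyrimidine→purine), a transversion.

base 5, transversion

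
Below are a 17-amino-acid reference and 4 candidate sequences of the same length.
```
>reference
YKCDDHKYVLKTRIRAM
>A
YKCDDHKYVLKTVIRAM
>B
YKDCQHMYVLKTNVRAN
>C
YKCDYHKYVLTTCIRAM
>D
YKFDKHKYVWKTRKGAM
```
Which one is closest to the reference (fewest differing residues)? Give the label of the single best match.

Hamming distances to reference — A: 1; B: 7; C: 3; D: 5.
Smallest is A with 1 mismatch.

A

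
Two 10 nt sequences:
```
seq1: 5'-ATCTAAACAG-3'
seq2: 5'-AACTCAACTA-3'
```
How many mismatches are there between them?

4

Comparing position by position, 4 positions differ: 2 (T/A), 5 (A/C), 9 (A/T), 10 (G/A).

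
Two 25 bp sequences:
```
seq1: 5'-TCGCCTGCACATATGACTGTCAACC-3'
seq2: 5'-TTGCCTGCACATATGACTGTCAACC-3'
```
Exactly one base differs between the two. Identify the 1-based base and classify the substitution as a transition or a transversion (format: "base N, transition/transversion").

base 2, transition

The sequences differ only at base 2: C→T (pyrimidine→pyrimidine), a transition.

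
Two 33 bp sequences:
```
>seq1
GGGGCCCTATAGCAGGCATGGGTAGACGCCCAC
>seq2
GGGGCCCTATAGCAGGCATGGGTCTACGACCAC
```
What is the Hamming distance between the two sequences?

Mismatches (1-based): site 24: A→C; site 25: G→T; site 29: C→A.

3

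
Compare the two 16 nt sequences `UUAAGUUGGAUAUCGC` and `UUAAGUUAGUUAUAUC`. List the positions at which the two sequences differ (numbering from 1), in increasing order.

8, 10, 14, 15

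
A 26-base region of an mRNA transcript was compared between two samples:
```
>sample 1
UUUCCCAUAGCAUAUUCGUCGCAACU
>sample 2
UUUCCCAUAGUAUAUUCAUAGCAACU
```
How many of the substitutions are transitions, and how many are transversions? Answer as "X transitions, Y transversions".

Transitions (purine↔purine or pyrimidine↔pyrimidine): 11 C→U, 18 G→A.
Transversions (purine↔pyrimidine): 20 C→A.

2 transitions, 1 transversion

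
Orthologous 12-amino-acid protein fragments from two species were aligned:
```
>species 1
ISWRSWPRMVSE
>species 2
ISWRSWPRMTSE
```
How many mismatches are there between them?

1

The sequences differ at positions 10 (1-based) — 1 in total.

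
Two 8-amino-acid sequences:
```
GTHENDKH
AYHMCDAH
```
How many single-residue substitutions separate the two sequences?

The sequences differ at positions 1, 2, 4, 5, 7 (1-based) — 5 in total.

5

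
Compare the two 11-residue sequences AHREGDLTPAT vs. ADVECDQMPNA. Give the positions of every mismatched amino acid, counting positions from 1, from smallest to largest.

2, 3, 5, 7, 8, 10, 11

Differences at position 2 (H→D), position 3 (R→V), position 5 (G→C), position 7 (L→Q), position 8 (T→M), position 10 (A→N), position 11 (T→A).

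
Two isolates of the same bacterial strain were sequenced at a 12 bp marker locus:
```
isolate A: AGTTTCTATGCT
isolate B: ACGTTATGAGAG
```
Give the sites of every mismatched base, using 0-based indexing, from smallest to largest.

Scanning 0-based: 1: G/C; 2: T/G; 5: C/A; 7: A/G; 8: T/A; 10: C/A; 11: T/G.

1, 2, 5, 7, 8, 10, 11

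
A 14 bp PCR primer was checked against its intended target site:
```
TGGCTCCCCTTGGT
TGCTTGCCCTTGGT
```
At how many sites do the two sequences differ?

3

Mismatches (1-based): site 3: G→C; site 4: C→T; site 6: C→G.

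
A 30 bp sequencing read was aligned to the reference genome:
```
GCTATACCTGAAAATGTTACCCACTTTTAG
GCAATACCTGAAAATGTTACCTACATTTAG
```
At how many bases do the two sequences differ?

3

Mismatches (1-based): base 3: T→A; base 22: C→T; base 25: T→A.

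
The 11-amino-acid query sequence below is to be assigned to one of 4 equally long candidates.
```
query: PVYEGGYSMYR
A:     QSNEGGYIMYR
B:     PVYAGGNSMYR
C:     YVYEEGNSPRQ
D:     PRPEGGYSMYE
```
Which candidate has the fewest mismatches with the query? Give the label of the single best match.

A differs at 4 residues; B differs at 2 residues; C differs at 6 residues; D differs at 3 residues. The closest is B.

B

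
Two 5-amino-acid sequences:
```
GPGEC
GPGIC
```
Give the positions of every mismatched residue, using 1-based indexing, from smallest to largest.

Scanning 1-based: 4: E/I.

4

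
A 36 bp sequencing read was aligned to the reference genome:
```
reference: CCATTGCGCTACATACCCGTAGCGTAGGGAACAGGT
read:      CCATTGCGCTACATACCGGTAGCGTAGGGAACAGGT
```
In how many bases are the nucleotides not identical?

The sequences differ at bases 18 (1-based) — 1 in total.

1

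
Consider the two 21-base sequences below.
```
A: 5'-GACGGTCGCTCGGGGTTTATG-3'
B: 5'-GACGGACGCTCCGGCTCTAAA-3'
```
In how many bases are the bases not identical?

6

Mismatches (1-based): base 6: T→A; base 12: G→C; base 15: G→C; base 17: T→C; base 20: T→A; base 21: G→A.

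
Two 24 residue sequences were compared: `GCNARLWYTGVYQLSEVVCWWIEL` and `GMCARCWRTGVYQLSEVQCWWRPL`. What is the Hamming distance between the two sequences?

Mismatches (1-based): residue 2: C→M; residue 3: N→C; residue 6: L→C; residue 8: Y→R; residue 18: V→Q; residue 22: I→R; residue 23: E→P.

7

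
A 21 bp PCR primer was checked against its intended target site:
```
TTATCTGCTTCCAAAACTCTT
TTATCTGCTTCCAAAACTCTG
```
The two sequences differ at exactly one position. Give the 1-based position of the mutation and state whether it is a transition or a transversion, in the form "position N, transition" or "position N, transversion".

position 21, transversion

Position 21 changes T→G. T is a pyrimidine and G is a purine, so this is a transversion.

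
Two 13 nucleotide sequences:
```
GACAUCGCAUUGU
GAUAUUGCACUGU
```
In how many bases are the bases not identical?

3

The sequences differ at bases 3, 6, 10 (1-based) — 3 in total.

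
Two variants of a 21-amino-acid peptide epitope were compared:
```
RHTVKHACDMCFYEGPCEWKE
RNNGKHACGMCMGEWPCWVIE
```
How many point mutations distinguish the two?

10

The sequences differ at residues 2, 3, 4, 9, 12, 13, 15, 18, 19, 20 (1-based) — 10 in total.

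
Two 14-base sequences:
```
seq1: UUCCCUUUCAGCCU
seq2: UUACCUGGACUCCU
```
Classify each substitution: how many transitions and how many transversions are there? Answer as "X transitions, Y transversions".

0 transitions, 6 transversions

Transitions (purine↔purine or pyrimidine↔pyrimidine): none.
Transversions (purine↔pyrimidine): 3 C→A, 7 U→G, 8 U→G, 9 C→A, 10 A→C, 11 G→U.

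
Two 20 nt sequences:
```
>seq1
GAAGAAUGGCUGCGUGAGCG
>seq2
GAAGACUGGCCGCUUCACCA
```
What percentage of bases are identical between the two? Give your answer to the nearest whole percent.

6 positions differ (6, 11, 14, 16, 18, 20), so 14 of 20 match: 14/20 = 70%.

70%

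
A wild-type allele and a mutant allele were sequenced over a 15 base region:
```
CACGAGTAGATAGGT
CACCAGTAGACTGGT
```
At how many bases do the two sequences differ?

The sequences differ at bases 4, 11, 12 (1-based) — 3 in total.

3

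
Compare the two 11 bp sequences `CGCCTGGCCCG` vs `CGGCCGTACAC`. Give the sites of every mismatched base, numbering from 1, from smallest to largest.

Differences at site 3 (C→G), site 5 (T→C), site 7 (G→T), site 8 (C→A), site 10 (C→A), site 11 (G→C).

3, 5, 7, 8, 10, 11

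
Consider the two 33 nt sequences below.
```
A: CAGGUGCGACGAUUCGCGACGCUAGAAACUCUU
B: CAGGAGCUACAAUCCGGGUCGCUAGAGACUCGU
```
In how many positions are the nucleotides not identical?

Comparing position by position, 8 positions differ: 5 (U/A), 8 (G/U), 11 (G/A), 14 (U/C), 17 (C/G), 19 (A/U), 27 (A/G), 32 (U/G).

8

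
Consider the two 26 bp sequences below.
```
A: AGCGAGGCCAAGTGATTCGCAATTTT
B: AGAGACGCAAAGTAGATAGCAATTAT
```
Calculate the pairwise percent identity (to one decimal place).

8 positions differ (3, 6, 9, 14, 15, 16, 18, 25), so 18 of 26 match: 18/26 = 69.23%.

69.2%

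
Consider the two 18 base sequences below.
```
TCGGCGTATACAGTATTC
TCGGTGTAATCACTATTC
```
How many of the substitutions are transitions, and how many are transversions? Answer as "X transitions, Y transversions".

Transitions (purine↔purine or pyrimidine↔pyrimidine): 5 C→T.
Transversions (purine↔pyrimidine): 9 T→A, 10 A→T, 13 G→C.

1 transition, 3 transversions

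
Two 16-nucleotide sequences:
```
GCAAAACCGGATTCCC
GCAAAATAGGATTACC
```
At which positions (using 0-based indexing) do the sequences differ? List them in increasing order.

6, 7, 13

Scanning 0-based: 6: C/T; 7: C/A; 13: C/A.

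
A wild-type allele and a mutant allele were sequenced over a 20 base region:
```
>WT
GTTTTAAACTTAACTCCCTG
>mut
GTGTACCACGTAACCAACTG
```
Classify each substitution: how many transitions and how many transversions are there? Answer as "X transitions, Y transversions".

Mismatches (1-based):
position 3: T→G (pyrimidine→purine, transversion)
position 5: T→A (pyrimidine→purine, transversion)
position 6: A→C (purine→pyrimidine, transversion)
position 7: A→C (purine→pyrimidine, transversion)
position 10: T→G (pyrimidine→purine, transversion)
position 15: T→C (pyrimidine→pyrimidine, transition)
position 16: C→A (pyrimidine→purine, transversion)
position 17: C→A (pyrimidine→purine, transversion)

1 transition, 7 transversions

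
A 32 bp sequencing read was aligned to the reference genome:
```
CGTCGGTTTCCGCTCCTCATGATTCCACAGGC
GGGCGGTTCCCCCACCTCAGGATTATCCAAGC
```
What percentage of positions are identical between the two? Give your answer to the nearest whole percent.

10 positions differ (1, 3, 9, 12, 14, 20, 25, 26, 27, 30), so 22 of 32 match: 22/32 = 68.75%.

69%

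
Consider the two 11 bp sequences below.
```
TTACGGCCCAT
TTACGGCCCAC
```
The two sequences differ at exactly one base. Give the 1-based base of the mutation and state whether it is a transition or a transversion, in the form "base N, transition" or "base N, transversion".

base 11, transition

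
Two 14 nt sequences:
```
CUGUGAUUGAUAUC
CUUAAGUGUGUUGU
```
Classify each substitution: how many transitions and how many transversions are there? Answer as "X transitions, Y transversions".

Transitions (purine↔purine or pyrimidine↔pyrimidine): 5 G→A, 6 A→G, 10 A→G, 14 C→U.
Transversions (purine↔pyrimidine): 3 G→U, 4 U→A, 8 U→G, 9 G→U, 12 A→U, 13 U→G.

4 transitions, 6 transversions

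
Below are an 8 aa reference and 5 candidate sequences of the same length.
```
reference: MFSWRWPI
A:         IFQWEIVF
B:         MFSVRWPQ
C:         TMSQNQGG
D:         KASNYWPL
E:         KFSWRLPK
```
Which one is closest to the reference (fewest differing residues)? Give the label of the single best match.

A differs at 6 residues; B differs at 2 residues; C differs at 7 residues; D differs at 5 residues; E differs at 3 residues. The closest is B.

B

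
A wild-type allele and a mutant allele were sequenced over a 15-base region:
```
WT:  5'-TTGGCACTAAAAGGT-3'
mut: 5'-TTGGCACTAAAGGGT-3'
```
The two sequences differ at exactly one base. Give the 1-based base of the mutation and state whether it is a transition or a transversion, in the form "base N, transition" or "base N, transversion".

base 12, transition

Base 12 changes A→G. A is a purine and G is a purine, so this is a transition.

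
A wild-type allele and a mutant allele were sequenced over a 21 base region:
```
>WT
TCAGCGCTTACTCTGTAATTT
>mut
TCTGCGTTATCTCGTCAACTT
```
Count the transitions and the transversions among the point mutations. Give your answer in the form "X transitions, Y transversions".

3 transitions, 5 transversions

Transitions (purine↔purine or pyrimidine↔pyrimidine): 7 C→T, 16 T→C, 19 T→C.
Transversions (purine↔pyrimidine): 3 A→T, 9 T→A, 10 A→T, 14 T→G, 15 G→T.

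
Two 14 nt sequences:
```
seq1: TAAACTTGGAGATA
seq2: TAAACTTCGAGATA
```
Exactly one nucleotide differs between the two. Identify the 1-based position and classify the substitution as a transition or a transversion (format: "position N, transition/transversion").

position 8, transversion

Position 8 changes G→C. G is a purine and C is a pyrimidine, so this is a transversion.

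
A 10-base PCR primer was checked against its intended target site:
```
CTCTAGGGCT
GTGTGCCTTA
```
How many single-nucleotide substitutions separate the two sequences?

8

Comparing position by position, 8 positions differ: 1 (C/G), 3 (C/G), 5 (A/G), 6 (G/C), 7 (G/C), 8 (G/T), 9 (C/T), 10 (T/A).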